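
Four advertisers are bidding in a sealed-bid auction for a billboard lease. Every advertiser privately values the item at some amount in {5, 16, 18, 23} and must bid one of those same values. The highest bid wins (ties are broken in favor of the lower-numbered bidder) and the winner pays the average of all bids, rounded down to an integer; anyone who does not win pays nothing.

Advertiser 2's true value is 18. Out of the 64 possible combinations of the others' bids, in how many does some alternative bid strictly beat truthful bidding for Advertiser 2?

18

Others bid (5, 5, 5): truth gives 10; bid 16 gives 11 > 10. Violating.
Others bid (5, 5, 16): truth gives 7; bid 16 gives 8 > 7. Violating.
Others bid (5, 5, 23): truth gives 0; bid 23 gives 4 > 0. Violating.
Others bid (5, 16, 5): truth gives 7; bid 16 gives 8 > 7. Violating.
Others bid (5, 5, 18): truth gives 7; no alternative beats it.
Others bid (5, 16, 16): truth gives 5; no alternative beats it.
(Checking all 64 profiles: 18 have a profitable deviation, 46 do not.)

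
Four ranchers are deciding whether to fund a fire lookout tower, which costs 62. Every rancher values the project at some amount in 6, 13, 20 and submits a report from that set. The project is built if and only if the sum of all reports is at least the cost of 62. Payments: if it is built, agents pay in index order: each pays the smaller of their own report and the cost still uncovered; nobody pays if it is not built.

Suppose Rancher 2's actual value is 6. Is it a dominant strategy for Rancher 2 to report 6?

Yes

Check each profile of the others' reports and compare truth against every alternative report.
Others report (13, 20, 20): truth gives 0, best alternative gives -7.
Others report (20, 13, 20): truth gives 0, best alternative gives -7.
Others report (20, 20, 13): truth gives 0, best alternative gives -7.
Others report (20, 20, 20): truth gives 0, best alternative gives -7.
Others report (6, 6, 6): truth gives 0, best alternative gives 0.
Others report (6, 6, 13): truth gives 0, best alternative gives 0.
(Remaining 21 profiles checked similarly; truth is weakly best in each.)
In every case the truthful report is at least as good as any alternative, so it is a dominant strategy.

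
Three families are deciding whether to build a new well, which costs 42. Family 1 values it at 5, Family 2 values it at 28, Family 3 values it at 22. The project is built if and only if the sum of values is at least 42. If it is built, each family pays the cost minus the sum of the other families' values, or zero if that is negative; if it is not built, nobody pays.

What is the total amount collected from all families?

24

Total value 55 ≥ cost 42, so it is built.
Family 1: others sum to 50; max(0, 42 - 50) = 0.
Family 2: others sum to 27; max(0, 42 - 27) = 15.
Family 3: others sum to 33; max(0, 42 - 33) = 9.
Total collected = 0 + 15 + 9 = 24.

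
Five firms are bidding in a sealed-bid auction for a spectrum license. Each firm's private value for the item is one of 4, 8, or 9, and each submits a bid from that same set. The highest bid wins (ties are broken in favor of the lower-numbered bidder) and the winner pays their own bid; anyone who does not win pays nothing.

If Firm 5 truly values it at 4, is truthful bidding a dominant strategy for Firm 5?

Yes

Check each profile of the others' bids and compare truth against every alternative bid.
Others bid (4, 4, 4, 4): truth gives 0, best alternative gives -4.
Others bid (4, 4, 4, 8): truth gives 0, best alternative gives 0.
Others bid (4, 4, 4, 9): truth gives 0, best alternative gives 0.
Others bid (4, 4, 8, 4): truth gives 0, best alternative gives 0.
Others bid (4, 4, 8, 8): truth gives 0, best alternative gives 0.
Others bid (4, 4, 8, 9): truth gives 0, best alternative gives 0.
(Remaining 75 profiles checked similarly; truth is weakly best in each.)
In every case the truthful bid is at least as good as any alternative, so it is a dominant strategy.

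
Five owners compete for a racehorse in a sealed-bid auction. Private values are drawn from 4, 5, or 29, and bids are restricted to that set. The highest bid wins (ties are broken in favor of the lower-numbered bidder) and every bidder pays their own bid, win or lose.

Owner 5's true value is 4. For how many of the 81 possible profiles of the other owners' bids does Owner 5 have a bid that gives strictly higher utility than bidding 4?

Others bid (4, 4, 4, 4): truth gives -4; bid 5 gives -1 > -4. Violating.
Others bid (4, 4, 4, 5): truth gives -4; no alternative beats it.
Others bid (4, 4, 4, 29): truth gives -4; no alternative beats it.
(Checking all 81 profiles: 1 has a profitable deviation, 80 do not.)

1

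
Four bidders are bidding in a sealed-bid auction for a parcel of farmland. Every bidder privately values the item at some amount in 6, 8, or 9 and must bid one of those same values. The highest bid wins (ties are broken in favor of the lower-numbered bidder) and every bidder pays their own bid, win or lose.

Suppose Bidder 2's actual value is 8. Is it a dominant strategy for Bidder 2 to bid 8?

Consider the case where Bidder 1 bids 6, Bidder 3 bids 6 and Bidder 4 bids 9.
Truthful bid 8: loses but pays 8, utility -8.
Bid 6 instead: loses but pays 6, utility -6.
Since -6 > -8, bidding 6 is strictly better here, so truthful bidding is not dominant.

No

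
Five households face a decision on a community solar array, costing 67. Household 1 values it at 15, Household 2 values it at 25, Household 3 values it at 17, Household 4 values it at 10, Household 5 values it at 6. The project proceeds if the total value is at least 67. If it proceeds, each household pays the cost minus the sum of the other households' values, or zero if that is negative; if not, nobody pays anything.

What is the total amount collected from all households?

Total value 73 ≥ cost 67, so it is built.
Household 1: others sum to 58; max(0, 67 - 58) = 9.
Household 2: others sum to 48; max(0, 67 - 48) = 19.
Household 3: others sum to 56; max(0, 67 - 56) = 11.
Household 4: others sum to 63; max(0, 67 - 63) = 4.
Household 5: others sum to 67; max(0, 67 - 67) = 0.
Total collected = 9 + 19 + 11 + 4 + 0 = 43.

43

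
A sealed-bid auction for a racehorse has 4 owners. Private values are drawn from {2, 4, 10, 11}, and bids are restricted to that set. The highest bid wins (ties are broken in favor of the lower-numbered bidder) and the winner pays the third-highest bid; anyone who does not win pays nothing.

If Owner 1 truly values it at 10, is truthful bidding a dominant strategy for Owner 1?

No

Consider the case where Owner 2 bids 2, Owner 3 bids 2 and Owner 4 bids 11.
Truthful bid 10: loses, pays 0, utility 0.
Bid 11 instead: wins, pays 2, utility 10 - 2 = 8.
Since 8 > 0, bidding 11 is strictly better here, so truthful bidding is not dominant.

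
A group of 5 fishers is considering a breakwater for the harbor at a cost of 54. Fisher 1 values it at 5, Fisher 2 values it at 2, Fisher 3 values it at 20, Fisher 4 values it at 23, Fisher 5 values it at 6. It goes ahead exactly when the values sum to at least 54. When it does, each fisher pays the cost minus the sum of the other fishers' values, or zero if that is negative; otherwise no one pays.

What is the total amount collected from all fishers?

Total value 56 ≥ cost 54, so it is built.
Fisher 1: others sum to 51; max(0, 54 - 51) = 3.
Fisher 2: others sum to 54; max(0, 54 - 54) = 0.
Fisher 3: others sum to 36; max(0, 54 - 36) = 18.
Fisher 4: others sum to 33; max(0, 54 - 33) = 21.
Fisher 5: others sum to 50; max(0, 54 - 50) = 4.
Total collected = 3 + 0 + 18 + 21 + 4 = 46.

46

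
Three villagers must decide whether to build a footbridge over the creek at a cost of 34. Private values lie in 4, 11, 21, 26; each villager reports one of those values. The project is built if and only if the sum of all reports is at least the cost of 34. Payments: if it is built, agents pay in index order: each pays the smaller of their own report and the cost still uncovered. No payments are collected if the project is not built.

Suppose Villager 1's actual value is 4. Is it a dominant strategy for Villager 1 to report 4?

Check each profile of the others' reports and compare truth against every alternative report.
Others report (4, 21): truth gives 0, best alternative gives -7.
Others report (4, 26): truth gives 0, best alternative gives -7.
Others report (11, 21): truth gives 0, best alternative gives -7.
Others report (11, 26): truth gives 0, best alternative gives -7.
Others report (21, 4): truth gives 0, best alternative gives -7.
Others report (21, 11): truth gives 0, best alternative gives -7.
(Remaining 10 profiles checked similarly; truth is weakly best in each.)
In every case the truthful report is at least as good as any alternative, so it is a dominant strategy.

Yes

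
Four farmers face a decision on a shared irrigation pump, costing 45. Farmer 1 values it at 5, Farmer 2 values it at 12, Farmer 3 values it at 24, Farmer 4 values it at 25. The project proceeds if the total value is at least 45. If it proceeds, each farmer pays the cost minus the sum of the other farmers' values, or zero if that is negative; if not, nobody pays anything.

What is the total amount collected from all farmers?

Total value 66 ≥ cost 45, so it is built.
Farmer 1: others sum to 61; max(0, 45 - 61) = 0.
Farmer 2: others sum to 54; max(0, 45 - 54) = 0.
Farmer 3: others sum to 42; max(0, 45 - 42) = 3.
Farmer 4: others sum to 41; max(0, 45 - 41) = 4.
Total collected = 0 + 0 + 3 + 4 = 7.

7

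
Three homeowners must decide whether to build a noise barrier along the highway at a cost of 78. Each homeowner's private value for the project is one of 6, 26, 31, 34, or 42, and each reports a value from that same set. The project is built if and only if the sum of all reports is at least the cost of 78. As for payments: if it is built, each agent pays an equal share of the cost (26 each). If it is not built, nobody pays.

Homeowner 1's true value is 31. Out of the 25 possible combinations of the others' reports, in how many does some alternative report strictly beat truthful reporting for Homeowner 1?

Others report (6, 31): truth gives 0; report 42 gives 5 > 0. Violating.
Others report (6, 34): truth gives 0; report 42 gives 5 > 0. Violating.
Others report (31, 6): truth gives 0; report 42 gives 5 > 0. Violating.
Others report (34, 6): truth gives 0; report 42 gives 5 > 0. Violating.
Others report (6, 6): truth gives 0; no alternative beats it.
Others report (6, 26): truth gives 0; no alternative beats it.
(Checking all 25 profiles: 4 have a profitable deviation, 21 do not.)

4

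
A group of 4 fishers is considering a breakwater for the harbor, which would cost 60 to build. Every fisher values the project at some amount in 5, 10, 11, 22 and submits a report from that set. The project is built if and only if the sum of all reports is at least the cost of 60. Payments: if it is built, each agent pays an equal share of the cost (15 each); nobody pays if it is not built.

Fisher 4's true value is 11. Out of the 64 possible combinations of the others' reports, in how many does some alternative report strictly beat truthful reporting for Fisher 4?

Others report (5, 22, 22): truth gives -4; report 5 gives 0 > -4. Violating.
Others report (10, 22, 22): truth gives -4; report 5 gives 0 > -4. Violating.
Others report (22, 5, 22): truth gives -4; report 5 gives 0 > -4. Violating.
Others report (22, 10, 22): truth gives -4; report 5 gives 0 > -4. Violating.
Others report (5, 5, 5): truth gives 0; no alternative beats it.
Others report (5, 5, 10): truth gives 0; no alternative beats it.
(Checking all 64 profiles: 6 have a profitable deviation, 58 do not.)

6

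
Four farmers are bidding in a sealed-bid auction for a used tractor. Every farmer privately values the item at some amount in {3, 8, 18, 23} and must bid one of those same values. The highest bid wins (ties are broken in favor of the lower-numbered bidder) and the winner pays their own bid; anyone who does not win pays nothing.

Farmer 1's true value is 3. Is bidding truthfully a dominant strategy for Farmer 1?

Check each profile of the others' bids and compare truth against every alternative bid.
Others bid (3, 3, 3): truth gives 0, best alternative gives -5.
Others bid (3, 3, 8): truth gives 0, best alternative gives -5.
Others bid (3, 8, 3): truth gives 0, best alternative gives -5.
Others bid (3, 8, 8): truth gives 0, best alternative gives -5.
Others bid (8, 3, 3): truth gives 0, best alternative gives -5.
Others bid (8, 3, 8): truth gives 0, best alternative gives -5.
(Remaining 58 profiles checked similarly; truth is weakly best in each.)
In every case the truthful bid is at least as good as any alternative, so it is a dominant strategy.

Yes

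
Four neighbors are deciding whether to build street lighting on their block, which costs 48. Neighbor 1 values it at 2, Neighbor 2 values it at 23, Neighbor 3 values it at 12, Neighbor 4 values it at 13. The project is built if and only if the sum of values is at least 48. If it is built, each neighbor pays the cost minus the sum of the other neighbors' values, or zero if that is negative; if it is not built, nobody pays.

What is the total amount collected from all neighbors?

42

Total value 50 ≥ cost 48, so it is built.
Neighbor 1: others sum to 48; max(0, 48 - 48) = 0.
Neighbor 2: others sum to 27; max(0, 48 - 27) = 21.
Neighbor 3: others sum to 38; max(0, 48 - 38) = 10.
Neighbor 4: others sum to 37; max(0, 48 - 37) = 11.
Total collected = 0 + 21 + 10 + 11 = 42.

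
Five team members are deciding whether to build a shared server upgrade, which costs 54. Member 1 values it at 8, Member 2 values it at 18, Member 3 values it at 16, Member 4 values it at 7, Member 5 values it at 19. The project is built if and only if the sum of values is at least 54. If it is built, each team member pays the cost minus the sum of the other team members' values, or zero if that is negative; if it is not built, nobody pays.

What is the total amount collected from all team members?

11

Total value 68 ≥ cost 54, so it is built.
Member 1: others sum to 60; max(0, 54 - 60) = 0.
Member 2: others sum to 50; max(0, 54 - 50) = 4.
Member 3: others sum to 52; max(0, 54 - 52) = 2.
Member 4: others sum to 61; max(0, 54 - 61) = 0.
Member 5: others sum to 49; max(0, 54 - 49) = 5.
Total collected = 0 + 4 + 2 + 0 + 5 = 11.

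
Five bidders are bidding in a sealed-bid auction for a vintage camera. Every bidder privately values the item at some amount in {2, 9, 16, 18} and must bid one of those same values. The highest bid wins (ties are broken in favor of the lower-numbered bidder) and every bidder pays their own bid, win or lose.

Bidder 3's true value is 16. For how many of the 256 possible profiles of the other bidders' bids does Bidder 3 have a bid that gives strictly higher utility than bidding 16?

224

Others bid (2, 2, 2, 2): truth gives 0; bid 9 gives 7 > 0. Violating.
Others bid (2, 2, 2, 9): truth gives 0; bid 9 gives 7 > 0. Violating.
Others bid (2, 2, 2, 18): truth gives -16; bid 2 gives -2 > -16. Violating.
Others bid (2, 2, 9, 2): truth gives 0; bid 9 gives 7 > 0. Violating.
Others bid (2, 2, 2, 16): truth gives 0; no alternative beats it.
Others bid (2, 2, 9, 16): truth gives 0; no alternative beats it.
(Checking all 256 profiles: 224 have a profitable deviation, 32 do not.)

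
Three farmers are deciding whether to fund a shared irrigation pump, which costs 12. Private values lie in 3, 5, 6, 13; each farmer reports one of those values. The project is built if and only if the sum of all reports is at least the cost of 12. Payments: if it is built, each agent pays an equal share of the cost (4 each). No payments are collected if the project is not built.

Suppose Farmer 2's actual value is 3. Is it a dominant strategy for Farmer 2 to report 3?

Check each profile of the others' reports and compare truth against every alternative report.
Others report (3, 5): truth gives 0, best alternative gives -1.
Others report (5, 3): truth gives 0, best alternative gives -1.
Others report (3, 6): truth gives -1, best alternative gives -1.
Others report (3, 13): truth gives -1, best alternative gives -1.
Others report (5, 5): truth gives -1, best alternative gives -1.
Others report (5, 6): truth gives -1, best alternative gives -1.
(Remaining 10 profiles checked similarly; truth is weakly best in each.)
In every case the truthful report is at least as good as any alternative, so it is a dominant strategy.

Yes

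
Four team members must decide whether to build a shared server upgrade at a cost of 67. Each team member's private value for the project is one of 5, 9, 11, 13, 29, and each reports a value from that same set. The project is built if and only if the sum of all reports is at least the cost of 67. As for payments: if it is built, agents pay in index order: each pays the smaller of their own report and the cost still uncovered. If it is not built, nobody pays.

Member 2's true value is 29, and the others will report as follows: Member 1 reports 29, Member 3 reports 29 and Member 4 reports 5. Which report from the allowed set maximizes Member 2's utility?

5

Report 5: project built, pays 5, utility 29 - 5 = 24.
Report 9: project built, pays 9, utility 29 - 9 = 20.
Report 11: project built, pays 11, utility 29 - 11 = 18.
Report 13: project built, pays 13, utility 29 - 13 = 16.
Report 29: project built, pays 29, utility 29 - 29 = 0.
The best choice is 5 with utility 24.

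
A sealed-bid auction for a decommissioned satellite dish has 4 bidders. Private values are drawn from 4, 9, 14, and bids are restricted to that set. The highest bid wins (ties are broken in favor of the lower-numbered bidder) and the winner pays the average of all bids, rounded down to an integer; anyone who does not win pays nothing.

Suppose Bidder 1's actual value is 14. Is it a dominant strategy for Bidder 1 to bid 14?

Consider the case where Bidder 2 bids 4, Bidder 3 bids 4 and Bidder 4 bids 4.
Truthful bid 14: wins, pays 6, utility 14 - 6 = 8.
Bid 4 instead: wins, pays 4, utility 14 - 4 = 10.
Since 10 > 8, bidding 4 is strictly better here, so truthful bidding is not dominant.

No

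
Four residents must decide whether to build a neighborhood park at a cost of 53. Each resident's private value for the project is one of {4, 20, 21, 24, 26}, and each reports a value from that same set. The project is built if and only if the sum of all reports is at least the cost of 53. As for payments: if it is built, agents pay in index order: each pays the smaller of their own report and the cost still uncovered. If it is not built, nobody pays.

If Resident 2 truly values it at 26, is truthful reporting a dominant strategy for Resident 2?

Consider the case where Resident 1 reports 4, Resident 3 reports 4 and Resident 4 reports 21.
Truthful report 26: project built, pays 26, utility 26 - 26 = 0.
Report 24 instead: project built, pays 24, utility 26 - 24 = 2.
Since 2 > 0, reporting 24 is strictly better here, so truthful reporting is not dominant.

No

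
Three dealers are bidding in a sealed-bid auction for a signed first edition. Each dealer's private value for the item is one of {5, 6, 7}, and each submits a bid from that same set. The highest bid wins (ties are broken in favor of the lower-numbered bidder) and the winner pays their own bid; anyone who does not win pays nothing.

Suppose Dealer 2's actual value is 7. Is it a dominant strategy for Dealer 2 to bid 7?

Consider the case where Dealer 1 bids 5 and Dealer 3 bids 5.
Truthful bid 7: wins, pays 7, utility 7 - 7 = 0.
Bid 6 instead: wins, pays 6, utility 7 - 6 = 1.
Since 1 > 0, bidding 6 is strictly better here, so truthful bidding is not dominant.

No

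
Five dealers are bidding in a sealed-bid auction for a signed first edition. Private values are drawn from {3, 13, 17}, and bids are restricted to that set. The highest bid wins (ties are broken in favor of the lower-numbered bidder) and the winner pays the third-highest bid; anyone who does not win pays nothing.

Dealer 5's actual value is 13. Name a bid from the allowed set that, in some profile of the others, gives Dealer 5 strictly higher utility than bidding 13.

17

Suppose Dealer 1 bids 3, Dealer 2 bids 3, Dealer 3 bids 3 and Dealer 4 bids 13.
Bid 13: loses, pays 0, utility 0.
Bid 17: wins, pays 3, utility 13 - 3 = 10.
So bidding 17 beats truth here (10 > 0).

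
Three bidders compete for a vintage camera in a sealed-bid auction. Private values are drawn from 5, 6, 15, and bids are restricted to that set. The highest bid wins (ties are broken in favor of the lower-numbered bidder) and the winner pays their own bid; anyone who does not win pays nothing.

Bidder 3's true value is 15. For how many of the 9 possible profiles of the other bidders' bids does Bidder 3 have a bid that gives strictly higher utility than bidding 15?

1

Others bid (5, 5): truth gives 0; bid 6 gives 9 > 0. Violating.
Others bid (5, 6): truth gives 0; no alternative beats it.
Others bid (5, 15): truth gives 0; no alternative beats it.
(Checking all 9 profiles: 1 has a profitable deviation, 8 do not.)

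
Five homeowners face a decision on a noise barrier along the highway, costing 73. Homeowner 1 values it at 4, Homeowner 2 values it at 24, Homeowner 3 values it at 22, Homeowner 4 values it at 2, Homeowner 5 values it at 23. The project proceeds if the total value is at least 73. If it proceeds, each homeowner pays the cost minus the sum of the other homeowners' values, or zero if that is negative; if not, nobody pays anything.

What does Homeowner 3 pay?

20

Total value 75 ≥ cost 73, so the project is built.
The other homeowners' values sum to 53.
Cost minus that sum is 73 - 53 = 20.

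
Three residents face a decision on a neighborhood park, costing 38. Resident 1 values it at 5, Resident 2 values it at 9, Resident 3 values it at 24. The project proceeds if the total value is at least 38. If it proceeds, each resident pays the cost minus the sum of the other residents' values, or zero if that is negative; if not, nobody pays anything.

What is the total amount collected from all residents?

38

Total value 38 ≥ cost 38, so it is built.
Resident 1: others sum to 33; max(0, 38 - 33) = 5.
Resident 2: others sum to 29; max(0, 38 - 29) = 9.
Resident 3: others sum to 14; max(0, 38 - 14) = 24.
Total collected = 5 + 9 + 24 = 38.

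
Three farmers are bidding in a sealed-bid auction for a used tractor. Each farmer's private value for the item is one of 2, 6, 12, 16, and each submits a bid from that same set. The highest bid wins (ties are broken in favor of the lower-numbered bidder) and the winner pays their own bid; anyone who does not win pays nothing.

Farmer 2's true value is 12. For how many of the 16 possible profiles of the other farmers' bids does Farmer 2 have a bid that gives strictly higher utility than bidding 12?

Others bid (2, 2): truth gives 0; bid 6 gives 6 > 0. Violating.
Others bid (2, 6): truth gives 0; bid 6 gives 6 > 0. Violating.
Others bid (2, 12): truth gives 0; no alternative beats it.
Others bid (2, 16): truth gives 0; no alternative beats it.
(Checking all 16 profiles: 2 have a profitable deviation, 14 do not.)

2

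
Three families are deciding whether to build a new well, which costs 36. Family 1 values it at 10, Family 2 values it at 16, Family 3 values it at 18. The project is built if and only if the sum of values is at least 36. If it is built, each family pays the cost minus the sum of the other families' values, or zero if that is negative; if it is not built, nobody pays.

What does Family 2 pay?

Total value 44 ≥ cost 36, so the project is built.
The other families' values sum to 28.
Cost minus that sum is 36 - 28 = 8.

8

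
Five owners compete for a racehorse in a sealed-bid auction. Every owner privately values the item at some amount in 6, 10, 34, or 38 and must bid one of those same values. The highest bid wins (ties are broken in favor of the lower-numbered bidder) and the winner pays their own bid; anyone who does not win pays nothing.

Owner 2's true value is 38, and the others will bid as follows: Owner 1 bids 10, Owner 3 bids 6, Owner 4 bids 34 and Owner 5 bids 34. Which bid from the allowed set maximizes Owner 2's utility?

34

Bid 6: loses, pays 0, utility 0.
Bid 10: loses, pays 0, utility 0.
Bid 34: wins, pays 34, utility 38 - 34 = 4.
Bid 38: wins, pays 38, utility 38 - 38 = 0.
The best choice is 34 with utility 4.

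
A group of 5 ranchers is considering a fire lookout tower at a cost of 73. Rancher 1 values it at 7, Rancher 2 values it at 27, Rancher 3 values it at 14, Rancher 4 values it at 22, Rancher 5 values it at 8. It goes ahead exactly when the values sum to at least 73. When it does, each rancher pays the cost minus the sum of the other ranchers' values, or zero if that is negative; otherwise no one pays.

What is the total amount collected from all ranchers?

Total value 78 ≥ cost 73, so it is built.
Rancher 1: others sum to 71; max(0, 73 - 71) = 2.
Rancher 2: others sum to 51; max(0, 73 - 51) = 22.
Rancher 3: others sum to 64; max(0, 73 - 64) = 9.
Rancher 4: others sum to 56; max(0, 73 - 56) = 17.
Rancher 5: others sum to 70; max(0, 73 - 70) = 3.
Total collected = 2 + 22 + 9 + 17 + 3 = 53.

53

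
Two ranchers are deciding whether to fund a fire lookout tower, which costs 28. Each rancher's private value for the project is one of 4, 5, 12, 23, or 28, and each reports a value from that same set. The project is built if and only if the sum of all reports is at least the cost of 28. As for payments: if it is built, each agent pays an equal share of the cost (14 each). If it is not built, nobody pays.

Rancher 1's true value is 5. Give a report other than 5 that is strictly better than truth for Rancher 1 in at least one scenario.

Suppose Rancher 2 reports 23.
Report 5: project built, pays 14, utility 5 - 14 = -9.
Report 4: project not built, utility 0.
So reporting 4 beats truth here (0 > -9).

4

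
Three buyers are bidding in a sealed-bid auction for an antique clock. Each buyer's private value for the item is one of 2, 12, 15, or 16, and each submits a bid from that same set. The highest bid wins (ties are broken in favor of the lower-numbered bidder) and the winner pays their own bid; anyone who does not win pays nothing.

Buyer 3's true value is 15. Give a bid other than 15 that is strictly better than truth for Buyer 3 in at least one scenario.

Suppose Buyer 1 bids 2 and Buyer 2 bids 2.
Bid 15: wins, pays 15, utility 15 - 15 = 0.
Bid 12: wins, pays 12, utility 15 - 12 = 3.
So bidding 12 beats truth here (3 > 0).

12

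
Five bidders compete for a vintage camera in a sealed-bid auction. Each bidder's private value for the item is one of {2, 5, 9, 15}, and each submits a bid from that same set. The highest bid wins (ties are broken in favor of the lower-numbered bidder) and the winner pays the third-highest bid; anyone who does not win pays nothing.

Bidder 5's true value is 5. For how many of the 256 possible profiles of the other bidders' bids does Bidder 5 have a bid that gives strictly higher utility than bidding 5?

8

Others bid (2, 2, 2, 5): truth gives 0; bid 9 gives 3 > 0. Violating.
Others bid (2, 2, 2, 9): truth gives 0; bid 15 gives 3 > 0. Violating.
Others bid (2, 2, 5, 2): truth gives 0; bid 9 gives 3 > 0. Violating.
Others bid (2, 2, 9, 2): truth gives 0; bid 15 gives 3 > 0. Violating.
Others bid (2, 2, 2, 2): truth gives 3; no alternative beats it.
Others bid (2, 2, 2, 15): truth gives 0; no alternative beats it.
(Checking all 256 profiles: 8 have a profitable deviation, 248 do not.)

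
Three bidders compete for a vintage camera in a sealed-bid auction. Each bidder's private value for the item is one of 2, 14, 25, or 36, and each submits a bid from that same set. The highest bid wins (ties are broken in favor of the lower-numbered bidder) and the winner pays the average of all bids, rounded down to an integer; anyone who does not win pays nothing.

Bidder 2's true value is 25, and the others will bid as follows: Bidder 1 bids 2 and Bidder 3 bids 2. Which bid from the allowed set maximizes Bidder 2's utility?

Bid 2: loses, pays 0, utility 0.
Bid 14: wins, pays 6, utility 25 - 6 = 19.
Bid 25: wins, pays 9, utility 25 - 9 = 16.
Bid 36: wins, pays 13, utility 25 - 13 = 12.
The best choice is 14 with utility 19.

14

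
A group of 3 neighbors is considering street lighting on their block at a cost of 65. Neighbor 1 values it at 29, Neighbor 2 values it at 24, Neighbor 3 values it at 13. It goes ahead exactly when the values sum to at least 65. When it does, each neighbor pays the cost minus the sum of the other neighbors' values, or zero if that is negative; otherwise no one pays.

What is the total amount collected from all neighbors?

Total value 66 ≥ cost 65, so it is built.
Neighbor 1: others sum to 37; max(0, 65 - 37) = 28.
Neighbor 2: others sum to 42; max(0, 65 - 42) = 23.
Neighbor 3: others sum to 53; max(0, 65 - 53) = 12.
Total collected = 28 + 23 + 12 = 63.

63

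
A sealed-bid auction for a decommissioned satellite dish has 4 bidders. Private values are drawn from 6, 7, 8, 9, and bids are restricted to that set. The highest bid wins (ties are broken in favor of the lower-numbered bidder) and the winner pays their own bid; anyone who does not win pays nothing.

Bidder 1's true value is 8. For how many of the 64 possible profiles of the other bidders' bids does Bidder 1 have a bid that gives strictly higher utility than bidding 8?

Others bid (6, 6, 6): truth gives 0; bid 6 gives 2 > 0. Violating.
Others bid (6, 6, 7): truth gives 0; bid 7 gives 1 > 0. Violating.
Others bid (6, 7, 6): truth gives 0; bid 7 gives 1 > 0. Violating.
Others bid (6, 7, 7): truth gives 0; bid 7 gives 1 > 0. Violating.
Others bid (6, 6, 8): truth gives 0; no alternative beats it.
Others bid (6, 6, 9): truth gives 0; no alternative beats it.
(Checking all 64 profiles: 8 have a profitable deviation, 56 do not.)

8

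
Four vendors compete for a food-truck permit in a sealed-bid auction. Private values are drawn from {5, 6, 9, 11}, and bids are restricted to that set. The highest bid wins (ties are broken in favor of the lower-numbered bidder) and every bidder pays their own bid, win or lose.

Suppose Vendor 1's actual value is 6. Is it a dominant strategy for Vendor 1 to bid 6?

No

Consider the case where Vendor 2 bids 5, Vendor 3 bids 5 and Vendor 4 bids 5.
Truthful bid 6: wins, pays 6, utility 6 - 6 = 0.
Bid 5 instead: wins, pays 5, utility 6 - 5 = 1.
Since 1 > 0, bidding 5 is strictly better here, so truthful bidding is not dominant.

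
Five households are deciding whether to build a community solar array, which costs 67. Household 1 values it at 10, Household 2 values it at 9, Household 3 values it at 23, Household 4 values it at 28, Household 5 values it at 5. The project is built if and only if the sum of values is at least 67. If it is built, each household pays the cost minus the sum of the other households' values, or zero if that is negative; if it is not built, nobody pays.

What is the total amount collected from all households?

38

Total value 75 ≥ cost 67, so it is built.
Household 1: others sum to 65; max(0, 67 - 65) = 2.
Household 2: others sum to 66; max(0, 67 - 66) = 1.
Household 3: others sum to 52; max(0, 67 - 52) = 15.
Household 4: others sum to 47; max(0, 67 - 47) = 20.
Household 5: others sum to 70; max(0, 67 - 70) = 0.
Total collected = 2 + 1 + 15 + 20 + 0 = 38.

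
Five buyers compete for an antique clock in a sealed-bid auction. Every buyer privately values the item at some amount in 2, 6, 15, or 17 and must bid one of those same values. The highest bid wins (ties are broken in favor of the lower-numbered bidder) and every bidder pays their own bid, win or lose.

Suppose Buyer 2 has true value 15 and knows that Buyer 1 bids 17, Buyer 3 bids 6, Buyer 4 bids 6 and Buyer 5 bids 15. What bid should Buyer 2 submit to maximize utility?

Bid 2: loses but pays 2, utility -2.
Bid 6: loses but pays 6, utility -6.
Bid 15: loses but pays 15, utility -15.
Bid 17: loses but pays 17, utility -17.
The best choice is 2 with utility -2.

2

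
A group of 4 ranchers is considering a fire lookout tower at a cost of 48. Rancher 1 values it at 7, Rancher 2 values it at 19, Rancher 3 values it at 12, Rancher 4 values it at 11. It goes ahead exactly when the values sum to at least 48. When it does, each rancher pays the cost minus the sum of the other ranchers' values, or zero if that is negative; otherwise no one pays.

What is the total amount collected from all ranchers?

Total value 49 ≥ cost 48, so it is built.
Rancher 1: others sum to 42; max(0, 48 - 42) = 6.
Rancher 2: others sum to 30; max(0, 48 - 30) = 18.
Rancher 3: others sum to 37; max(0, 48 - 37) = 11.
Rancher 4: others sum to 38; max(0, 48 - 38) = 10.
Total collected = 6 + 18 + 11 + 10 = 45.

45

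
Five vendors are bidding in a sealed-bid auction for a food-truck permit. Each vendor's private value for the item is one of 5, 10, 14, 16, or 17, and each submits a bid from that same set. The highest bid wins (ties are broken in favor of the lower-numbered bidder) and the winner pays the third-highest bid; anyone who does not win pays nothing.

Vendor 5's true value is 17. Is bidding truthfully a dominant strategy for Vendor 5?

Yes

Check each profile of the others' bids and compare truth against every alternative bid.
Others bid (5, 5, 5, 16): truth gives 12, best alternative gives 0.
Others bid (5, 5, 16, 5): truth gives 12, best alternative gives 0.
Others bid (5, 16, 5, 5): truth gives 12, best alternative gives 0.
Others bid (16, 5, 5, 5): truth gives 12, best alternative gives 0.
Others bid (5, 5, 10, 16): truth gives 7, best alternative gives 0.
Others bid (5, 5, 16, 10): truth gives 7, best alternative gives 0.
(Remaining 619 profiles checked similarly; truth is weakly best in each.)
In every case the truthful bid is at least as good as any alternative, so it is a dominant strategy.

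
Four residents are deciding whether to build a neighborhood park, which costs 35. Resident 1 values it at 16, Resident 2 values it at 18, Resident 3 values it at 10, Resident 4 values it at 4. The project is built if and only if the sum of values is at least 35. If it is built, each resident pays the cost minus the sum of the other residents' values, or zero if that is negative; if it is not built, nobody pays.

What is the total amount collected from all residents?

8

Total value 48 ≥ cost 35, so it is built.
Resident 1: others sum to 32; max(0, 35 - 32) = 3.
Resident 2: others sum to 30; max(0, 35 - 30) = 5.
Resident 3: others sum to 38; max(0, 35 - 38) = 0.
Resident 4: others sum to 44; max(0, 35 - 44) = 0.
Total collected = 3 + 5 + 0 + 0 = 8.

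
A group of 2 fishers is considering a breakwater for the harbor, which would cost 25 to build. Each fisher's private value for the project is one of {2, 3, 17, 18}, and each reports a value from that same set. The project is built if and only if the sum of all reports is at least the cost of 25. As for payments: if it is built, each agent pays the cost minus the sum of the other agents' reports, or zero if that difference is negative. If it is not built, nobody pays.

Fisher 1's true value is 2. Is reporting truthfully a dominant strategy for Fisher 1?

Check each profile of the others' reports and compare truth against every alternative report.
Others report (2): truth gives 0, best alternative gives 0.
Others report (3): truth gives 0, best alternative gives 0.
Others report (17): truth gives 0, best alternative gives 0.
Others report (18): truth gives 0, best alternative gives 0.
In every case the truthful report is at least as good as any alternative, so it is a dominant strategy.

Yes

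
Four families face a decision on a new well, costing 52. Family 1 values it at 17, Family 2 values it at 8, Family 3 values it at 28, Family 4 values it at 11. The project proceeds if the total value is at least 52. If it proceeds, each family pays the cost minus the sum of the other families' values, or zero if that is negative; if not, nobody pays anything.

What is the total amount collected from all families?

Total value 64 ≥ cost 52, so it is built.
Family 1: others sum to 47; max(0, 52 - 47) = 5.
Family 2: others sum to 56; max(0, 52 - 56) = 0.
Family 3: others sum to 36; max(0, 52 - 36) = 16.
Family 4: others sum to 53; max(0, 52 - 53) = 0.
Total collected = 5 + 0 + 16 + 0 = 21.

21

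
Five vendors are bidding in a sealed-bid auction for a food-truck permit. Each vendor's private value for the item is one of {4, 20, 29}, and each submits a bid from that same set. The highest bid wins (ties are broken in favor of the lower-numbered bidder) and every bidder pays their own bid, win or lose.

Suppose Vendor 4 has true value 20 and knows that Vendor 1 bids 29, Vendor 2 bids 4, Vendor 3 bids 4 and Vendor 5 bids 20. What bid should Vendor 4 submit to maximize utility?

4

Bid 4: loses but pays 4, utility -4.
Bid 20: loses but pays 20, utility -20.
Bid 29: loses but pays 29, utility -29.
The best choice is 4 with utility -4.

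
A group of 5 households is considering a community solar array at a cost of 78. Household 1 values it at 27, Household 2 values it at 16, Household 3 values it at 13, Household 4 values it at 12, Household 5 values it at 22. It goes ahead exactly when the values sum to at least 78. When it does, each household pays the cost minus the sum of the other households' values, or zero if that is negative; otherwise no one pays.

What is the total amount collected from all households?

Total value 90 ≥ cost 78, so it is built.
Household 1: others sum to 63; max(0, 78 - 63) = 15.
Household 2: others sum to 74; max(0, 78 - 74) = 4.
Household 3: others sum to 77; max(0, 78 - 77) = 1.
Household 4: others sum to 78; max(0, 78 - 78) = 0.
Household 5: others sum to 68; max(0, 78 - 68) = 10.
Total collected = 15 + 4 + 1 + 0 + 10 = 30.

30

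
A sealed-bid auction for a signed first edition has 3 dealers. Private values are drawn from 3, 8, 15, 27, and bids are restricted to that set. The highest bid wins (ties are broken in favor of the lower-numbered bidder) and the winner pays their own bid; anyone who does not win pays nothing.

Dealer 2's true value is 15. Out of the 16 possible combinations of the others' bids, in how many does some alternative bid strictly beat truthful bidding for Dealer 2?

Others bid (3, 3): truth gives 0; bid 8 gives 7 > 0. Violating.
Others bid (3, 8): truth gives 0; bid 8 gives 7 > 0. Violating.
Others bid (3, 15): truth gives 0; no alternative beats it.
Others bid (3, 27): truth gives 0; no alternative beats it.
(Checking all 16 profiles: 2 have a profitable deviation, 14 do not.)

2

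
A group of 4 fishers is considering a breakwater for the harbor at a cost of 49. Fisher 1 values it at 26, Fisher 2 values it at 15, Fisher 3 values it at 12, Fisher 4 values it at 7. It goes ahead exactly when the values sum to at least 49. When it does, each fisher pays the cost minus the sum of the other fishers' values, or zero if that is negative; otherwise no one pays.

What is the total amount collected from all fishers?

Total value 60 ≥ cost 49, so it is built.
Fisher 1: others sum to 34; max(0, 49 - 34) = 15.
Fisher 2: others sum to 45; max(0, 49 - 45) = 4.
Fisher 3: others sum to 48; max(0, 49 - 48) = 1.
Fisher 4: others sum to 53; max(0, 49 - 53) = 0.
Total collected = 15 + 4 + 1 + 0 = 20.

20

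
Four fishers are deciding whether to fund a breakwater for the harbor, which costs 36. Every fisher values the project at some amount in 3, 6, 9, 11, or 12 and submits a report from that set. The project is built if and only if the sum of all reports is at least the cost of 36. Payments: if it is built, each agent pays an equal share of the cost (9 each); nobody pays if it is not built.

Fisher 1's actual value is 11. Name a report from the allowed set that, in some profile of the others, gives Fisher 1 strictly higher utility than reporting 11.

12

Suppose Fisher 2 reports 3, Fisher 3 reports 9 and Fisher 4 reports 12.
Report 11: project not built, utility 0.
Report 12: project built, pays 9, utility 11 - 9 = 2.
So reporting 12 beats truth here (2 > 0).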